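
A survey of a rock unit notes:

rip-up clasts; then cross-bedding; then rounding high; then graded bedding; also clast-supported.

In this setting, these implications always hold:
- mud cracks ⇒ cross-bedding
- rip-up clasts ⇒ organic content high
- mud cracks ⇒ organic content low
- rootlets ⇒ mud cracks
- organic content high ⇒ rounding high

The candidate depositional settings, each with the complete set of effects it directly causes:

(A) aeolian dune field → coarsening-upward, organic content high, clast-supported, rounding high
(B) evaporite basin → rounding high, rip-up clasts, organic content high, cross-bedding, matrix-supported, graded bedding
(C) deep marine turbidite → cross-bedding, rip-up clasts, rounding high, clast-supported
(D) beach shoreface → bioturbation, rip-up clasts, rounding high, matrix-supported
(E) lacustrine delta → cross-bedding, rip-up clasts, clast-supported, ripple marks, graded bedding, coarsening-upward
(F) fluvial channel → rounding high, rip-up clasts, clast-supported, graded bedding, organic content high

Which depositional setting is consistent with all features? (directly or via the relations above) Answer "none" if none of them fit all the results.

E

Per-candidate check:
(A) aeolian dune field — rip-up clasts NO; cross-bedding NO; rounding high yes; graded bedding NO; clast-supported yes
(B) evaporite basin — fails on clast-supported (predicts matrix-supported, not clast-supported)
(C) deep marine turbidite — rip-up clasts yes; cross-bedding yes; rounding high yes; graded bedding NO; clast-supported yes
(D) beach shoreface — fails on cross-bedding, graded bedding, clast-supported (predicts matrix-supported, not clast-supported)
(E) lacustrine delta — accounts for every observation (rounding high through rip-up clasts → organic content high → rounding high)
(F) fluvial channel — rip-up clasts yes; cross-bedding NO; rounding high yes; graded bedding yes; clast-supported yes
(E) alone accounts for all the evidence.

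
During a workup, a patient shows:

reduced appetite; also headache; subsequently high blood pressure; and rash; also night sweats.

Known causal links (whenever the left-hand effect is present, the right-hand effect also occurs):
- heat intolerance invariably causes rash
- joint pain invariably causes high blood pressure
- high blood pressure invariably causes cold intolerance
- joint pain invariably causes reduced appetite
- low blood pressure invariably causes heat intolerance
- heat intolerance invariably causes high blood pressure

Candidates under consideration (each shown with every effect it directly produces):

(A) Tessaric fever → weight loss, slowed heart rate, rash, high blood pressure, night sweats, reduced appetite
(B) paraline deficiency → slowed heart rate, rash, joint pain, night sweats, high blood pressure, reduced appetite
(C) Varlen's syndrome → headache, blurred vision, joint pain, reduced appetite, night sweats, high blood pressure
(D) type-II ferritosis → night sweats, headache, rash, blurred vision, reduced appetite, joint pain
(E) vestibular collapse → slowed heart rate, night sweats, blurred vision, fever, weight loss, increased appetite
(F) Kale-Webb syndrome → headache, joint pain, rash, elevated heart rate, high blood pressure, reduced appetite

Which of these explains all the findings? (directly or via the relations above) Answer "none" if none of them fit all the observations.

D

Testing each hypothesis:
(A) Tessaric fever — does not account for headache
(B) paraline deficiency — does not account for headache
(C) Varlen's syndrome — reduced appetite +; headache +; high blood pressure +; rash -; night sweats +
(D) type-II ferritosis — accounts for every observation (high blood pressure by joint pain → high blood pressure)
(E) vestibular collapse — reduced appetite -; headache -; high blood pressure -; rash -; night sweats +
(F) Kale-Webb syndrome — reduced appetite +; headache +; high blood pressure +; rash +; night sweats -
Only (D) is consistent with every observation.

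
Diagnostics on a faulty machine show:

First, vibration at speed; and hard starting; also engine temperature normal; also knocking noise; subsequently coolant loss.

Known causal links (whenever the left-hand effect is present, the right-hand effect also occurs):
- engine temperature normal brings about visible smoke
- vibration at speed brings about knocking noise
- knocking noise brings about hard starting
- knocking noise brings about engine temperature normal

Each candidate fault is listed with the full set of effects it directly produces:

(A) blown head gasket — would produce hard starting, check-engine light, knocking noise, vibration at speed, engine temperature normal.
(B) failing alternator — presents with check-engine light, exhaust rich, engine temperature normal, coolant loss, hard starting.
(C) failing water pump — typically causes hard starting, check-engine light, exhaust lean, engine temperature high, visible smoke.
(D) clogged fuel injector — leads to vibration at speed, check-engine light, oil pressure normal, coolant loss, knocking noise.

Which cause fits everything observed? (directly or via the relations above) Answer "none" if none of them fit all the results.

For each candidate, compare predicted effects to what was observed:
(A) blown head gasket — vibration at speed +; hard starting +; engine temperature normal +; knocking noise +; coolant loss -
(B) failing alternator — does not account for vibration at speed, knocking noise
(C) failing water pump — fails on vibration at speed, engine temperature normal, knocking noise, coolant loss (predicts engine temperature high, not engine temperature normal)
(D) clogged fuel injector — accounts for every observation (hard starting by knocking noise → hard starting)
(D) alone accounts for all the evidence.

D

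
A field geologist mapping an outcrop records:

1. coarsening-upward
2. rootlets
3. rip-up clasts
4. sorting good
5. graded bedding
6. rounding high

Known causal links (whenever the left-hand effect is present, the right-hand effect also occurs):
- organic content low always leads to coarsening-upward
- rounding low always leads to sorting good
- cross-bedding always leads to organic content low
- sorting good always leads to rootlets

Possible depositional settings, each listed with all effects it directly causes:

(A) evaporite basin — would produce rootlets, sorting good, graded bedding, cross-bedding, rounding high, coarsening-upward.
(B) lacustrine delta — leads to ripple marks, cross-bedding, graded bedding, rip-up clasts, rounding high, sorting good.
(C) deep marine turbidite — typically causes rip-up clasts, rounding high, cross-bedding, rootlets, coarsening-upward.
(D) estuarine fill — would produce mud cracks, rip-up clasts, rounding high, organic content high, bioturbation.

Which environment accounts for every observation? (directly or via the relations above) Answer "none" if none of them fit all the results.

Per-candidate check:
(A) evaporite basin — coarsening-upward +; rootlets +; rip-up clasts -; sorting good +; graded bedding +; rounding high +
(B) lacustrine delta — accounts for every observation (coarsening-upward through cross-bedding → organic content low → coarsening-upward)
(C) deep marine turbidite — coarsening-upward +; rootlets +; rip-up clasts +; sorting good -; graded bedding -; rounding high +
(D) estuarine fill — coarsening-upward -; rootlets -; rip-up clasts +; sorting good -; graded bedding -; rounding high +
(B) is the only candidate with no mismatches.

B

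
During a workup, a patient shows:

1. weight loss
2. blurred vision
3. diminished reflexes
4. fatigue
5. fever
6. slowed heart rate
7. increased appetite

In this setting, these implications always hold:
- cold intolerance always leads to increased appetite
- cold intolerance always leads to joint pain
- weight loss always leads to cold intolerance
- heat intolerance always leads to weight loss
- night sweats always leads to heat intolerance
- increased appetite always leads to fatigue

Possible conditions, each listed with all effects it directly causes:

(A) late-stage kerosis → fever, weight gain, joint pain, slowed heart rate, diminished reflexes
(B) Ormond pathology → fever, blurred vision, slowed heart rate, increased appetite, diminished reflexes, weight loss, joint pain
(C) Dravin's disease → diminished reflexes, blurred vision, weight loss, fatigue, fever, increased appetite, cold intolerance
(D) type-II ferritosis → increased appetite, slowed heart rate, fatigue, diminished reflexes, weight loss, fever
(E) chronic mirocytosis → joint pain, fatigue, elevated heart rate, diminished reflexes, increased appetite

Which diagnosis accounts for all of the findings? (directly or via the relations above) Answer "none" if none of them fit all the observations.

B

Checking each candidate against the observations:
(A) late-stage kerosis — fails on weight loss, blurred vision, fatigue, increased appetite (predicts weight gain, not weight loss)
(B) Ormond pathology — weight loss +; blurred vision +; diminished reflexes +; fatigue + (through increased appetite → fatigue); fever +; slowed heart rate +; increased appetite +
(C) Dravin's disease — weight loss +; blurred vision +; diminished reflexes +; fatigue +; fever +; slowed heart rate -; increased appetite +
(D) type-II ferritosis — weight loss +; blurred vision -; diminished reflexes +; fatigue +; fever +; slowed heart rate +; increased appetite +
(E) chronic mirocytosis — weight loss -; blurred vision -; diminished reflexes +; fatigue +; fever -; slowed heart rate -; increased appetite +
Only (B) is consistent with every observation.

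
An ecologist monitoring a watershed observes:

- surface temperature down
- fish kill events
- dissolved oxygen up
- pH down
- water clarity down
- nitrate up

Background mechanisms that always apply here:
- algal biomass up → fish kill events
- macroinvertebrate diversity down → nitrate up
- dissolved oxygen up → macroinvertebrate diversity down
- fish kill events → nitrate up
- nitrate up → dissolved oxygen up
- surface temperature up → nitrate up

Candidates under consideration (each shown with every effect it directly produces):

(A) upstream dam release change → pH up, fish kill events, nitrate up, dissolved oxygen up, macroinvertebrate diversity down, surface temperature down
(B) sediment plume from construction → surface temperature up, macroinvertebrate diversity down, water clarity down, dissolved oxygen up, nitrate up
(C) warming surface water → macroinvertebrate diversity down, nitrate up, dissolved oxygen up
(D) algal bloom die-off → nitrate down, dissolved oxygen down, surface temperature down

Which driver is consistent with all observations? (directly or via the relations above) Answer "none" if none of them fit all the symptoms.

For each candidate, compare predicted effects to what was observed:
(A) upstream dam release change — surface temperature down yes; fish kill events yes; dissolved oxygen up yes; pH down NO; water clarity down NO; nitrate up yes
(B) sediment plume from construction — fails on surface temperature down, fish kill events, pH down (predicts surface temperature up, not surface temperature down)
(C) warming surface water — does not account for surface temperature down, fish kill events, pH down, water clarity down
(D) algal bloom die-off — surface temperature down yes; fish kill events NO; dissolved oxygen up NO; pH down NO; water clarity down NO; nitrate up NO
No candidate is consistent with all observations.

none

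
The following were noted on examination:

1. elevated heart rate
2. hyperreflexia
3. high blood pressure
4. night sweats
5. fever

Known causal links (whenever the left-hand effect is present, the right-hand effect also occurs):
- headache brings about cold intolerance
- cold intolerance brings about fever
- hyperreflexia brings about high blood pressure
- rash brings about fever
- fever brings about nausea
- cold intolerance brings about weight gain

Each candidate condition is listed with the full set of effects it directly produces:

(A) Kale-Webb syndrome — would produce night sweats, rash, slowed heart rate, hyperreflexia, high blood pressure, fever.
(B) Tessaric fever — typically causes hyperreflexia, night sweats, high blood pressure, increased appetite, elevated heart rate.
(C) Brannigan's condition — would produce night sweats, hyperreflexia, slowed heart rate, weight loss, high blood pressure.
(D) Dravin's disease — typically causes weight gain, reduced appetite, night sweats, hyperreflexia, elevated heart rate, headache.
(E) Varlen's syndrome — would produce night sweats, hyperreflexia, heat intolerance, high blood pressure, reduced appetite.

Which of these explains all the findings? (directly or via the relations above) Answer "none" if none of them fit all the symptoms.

D

Per-candidate check:
(A) Kale-Webb syndrome — elevated heart rate -; hyperreflexia +; high blood pressure +; night sweats +; fever +
(B) Tessaric fever — does not account for fever
(C) Brannigan's condition — elevated heart rate -; hyperreflexia +; high blood pressure +; night sweats +; fever -
(D) Dravin's disease — accounts for every observation (high blood pressure via hyperreflexia → high blood pressure)
(E) Varlen's syndrome — elevated heart rate -; hyperreflexia +; high blood pressure +; night sweats +; fever -
Only (D) is consistent with every observation.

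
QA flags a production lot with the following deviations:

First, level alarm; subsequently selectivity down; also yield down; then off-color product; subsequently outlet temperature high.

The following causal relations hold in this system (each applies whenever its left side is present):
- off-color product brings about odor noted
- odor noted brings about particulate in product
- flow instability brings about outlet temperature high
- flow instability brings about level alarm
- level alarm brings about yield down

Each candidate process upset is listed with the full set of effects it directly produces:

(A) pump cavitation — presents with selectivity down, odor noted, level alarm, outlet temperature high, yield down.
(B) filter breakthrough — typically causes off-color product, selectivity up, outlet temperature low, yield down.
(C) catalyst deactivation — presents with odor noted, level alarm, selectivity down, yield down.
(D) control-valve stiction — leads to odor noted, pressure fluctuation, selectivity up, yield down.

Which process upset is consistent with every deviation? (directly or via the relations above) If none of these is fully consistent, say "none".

none

Checking each candidate against the observations:
(A) pump cavitation — does not account for off-color product
(B) filter breakthrough — fails on level alarm, selectivity down, outlet temperature high (predicts selectivity up, not selectivity down; predicts outlet temperature low, not outlet temperature high)
(C) catalyst deactivation — level alarm +; selectivity down +; yield down +; off-color product -; outlet temperature high -
(D) control-valve stiction — level alarm -; selectivity down -; yield down +; off-color product -; outlet temperature high -
Every candidate fails on at least one observation.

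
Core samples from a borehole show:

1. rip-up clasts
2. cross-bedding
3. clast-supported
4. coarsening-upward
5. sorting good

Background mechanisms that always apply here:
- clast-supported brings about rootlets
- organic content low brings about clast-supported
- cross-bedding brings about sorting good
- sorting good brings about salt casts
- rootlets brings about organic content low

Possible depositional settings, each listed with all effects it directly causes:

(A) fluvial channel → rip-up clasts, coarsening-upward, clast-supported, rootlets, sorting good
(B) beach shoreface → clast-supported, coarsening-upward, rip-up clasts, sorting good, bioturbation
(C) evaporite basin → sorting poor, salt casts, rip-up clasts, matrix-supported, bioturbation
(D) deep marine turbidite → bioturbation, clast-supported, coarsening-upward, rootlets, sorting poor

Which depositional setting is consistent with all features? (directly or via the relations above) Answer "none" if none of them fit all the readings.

none

Testing each hypothesis:
(A) fluvial channel — rip-up clasts ✓; cross-bedding ✗; clast-supported ✓; coarsening-upward ✓; sorting good ✓
(B) beach shoreface — rip-up clasts ✓; cross-bedding ✗; clast-supported ✓; coarsening-upward ✓; sorting good ✓
(C) evaporite basin — fails on cross-bedding, clast-supported, coarsening-upward, sorting good (predicts matrix-supported, not clast-supported; predicts sorting poor, not sorting good)
(D) deep marine turbidite — fails on rip-up clasts, cross-bedding, sorting good (predicts sorting poor, not sorting good)
None of the listed candidates fits everything.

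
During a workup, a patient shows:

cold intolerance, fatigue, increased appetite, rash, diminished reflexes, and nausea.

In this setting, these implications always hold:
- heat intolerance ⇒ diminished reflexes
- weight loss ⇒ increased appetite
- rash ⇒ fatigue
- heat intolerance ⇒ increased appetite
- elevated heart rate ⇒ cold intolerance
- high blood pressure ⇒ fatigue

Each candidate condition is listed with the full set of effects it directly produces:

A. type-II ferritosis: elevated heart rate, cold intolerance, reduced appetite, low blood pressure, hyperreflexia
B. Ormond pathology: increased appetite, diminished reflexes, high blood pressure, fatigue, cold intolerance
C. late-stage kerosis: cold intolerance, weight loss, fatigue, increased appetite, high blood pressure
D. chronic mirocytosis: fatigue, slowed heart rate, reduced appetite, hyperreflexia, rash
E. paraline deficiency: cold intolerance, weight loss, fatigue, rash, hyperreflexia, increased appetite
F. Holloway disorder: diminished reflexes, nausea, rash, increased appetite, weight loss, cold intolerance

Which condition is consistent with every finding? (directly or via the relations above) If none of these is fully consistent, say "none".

For each candidate, compare predicted effects to what was observed:
(A) type-II ferritosis — fails on fatigue, increased appetite, rash, diminished reflexes, nausea (predicts reduced appetite, not increased appetite; predicts hyperreflexia, not diminished reflexes)
(B) Ormond pathology — does not account for rash, nausea
(C) late-stage kerosis — does not account for rash, diminished reflexes, nausea
(D) chronic mirocytosis — cold intolerance ✗; fatigue ✓; increased appetite ✗; rash ✓; diminished reflexes ✗; nausea ✗
(E) paraline deficiency — cold intolerance ✓; fatigue ✓; increased appetite ✓; rash ✓; diminished reflexes ✗; nausea ✗
(F) Holloway disorder — cold intolerance ✓; fatigue ✓ (via rash → fatigue); increased appetite ✓; rash ✓; diminished reflexes ✓; nausea ✓
(F) is the only candidate with no mismatches.

F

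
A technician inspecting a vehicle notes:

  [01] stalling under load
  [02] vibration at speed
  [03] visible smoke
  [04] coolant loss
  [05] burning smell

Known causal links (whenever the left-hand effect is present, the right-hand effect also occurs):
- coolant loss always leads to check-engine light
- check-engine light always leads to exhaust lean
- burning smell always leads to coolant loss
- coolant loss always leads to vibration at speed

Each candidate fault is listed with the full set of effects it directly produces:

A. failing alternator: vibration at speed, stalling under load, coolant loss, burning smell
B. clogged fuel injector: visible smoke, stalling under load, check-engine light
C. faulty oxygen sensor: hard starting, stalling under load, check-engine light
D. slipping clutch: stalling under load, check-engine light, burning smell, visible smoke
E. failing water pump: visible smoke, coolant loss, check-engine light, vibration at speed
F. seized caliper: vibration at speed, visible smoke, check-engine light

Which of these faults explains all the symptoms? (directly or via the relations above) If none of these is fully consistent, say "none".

Testing each hypothesis:
(A) failing alternator — stalling under load match; vibration at speed match; visible smoke miss; coolant loss match; burning smell match
(B) clogged fuel injector — does not account for vibration at speed, coolant loss, burning smell
(C) faulty oxygen sensor — does not account for vibration at speed, visible smoke, coolant loss, burning smell
(D) slipping clutch — stalling under load match; vibration at speed match (via burning smell → coolant loss → vibration at speed); visible smoke match; coolant loss match (via burning smell → coolant loss); burning smell match
(E) failing water pump — does not account for stalling under load, burning smell
(F) seized caliper — stalling under load miss; vibration at speed match; visible smoke match; coolant loss miss; burning smell miss
Only (D) is consistent with every observation.

D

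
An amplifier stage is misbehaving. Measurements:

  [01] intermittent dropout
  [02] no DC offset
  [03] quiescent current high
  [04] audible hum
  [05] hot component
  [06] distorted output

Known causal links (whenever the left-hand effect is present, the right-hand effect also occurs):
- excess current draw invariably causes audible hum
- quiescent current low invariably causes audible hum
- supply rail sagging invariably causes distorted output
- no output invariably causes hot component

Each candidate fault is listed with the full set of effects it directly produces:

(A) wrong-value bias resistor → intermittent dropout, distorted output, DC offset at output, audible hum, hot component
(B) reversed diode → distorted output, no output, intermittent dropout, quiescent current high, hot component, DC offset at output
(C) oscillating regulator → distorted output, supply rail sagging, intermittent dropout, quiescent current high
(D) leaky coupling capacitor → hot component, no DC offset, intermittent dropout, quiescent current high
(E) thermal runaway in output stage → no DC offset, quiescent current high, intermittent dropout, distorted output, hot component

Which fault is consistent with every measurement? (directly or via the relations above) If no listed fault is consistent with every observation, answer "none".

For each candidate, compare predicted effects to what was observed:
(A) wrong-value bias resistor — fails on no DC offset, quiescent current high (predicts DC offset at output, not no DC offset)
(B) reversed diode — intermittent dropout ✓; no DC offset ✗; quiescent current high ✓; audible hum ✗; hot component ✓; distorted output ✓
(C) oscillating regulator — intermittent dropout ✓; no DC offset ✗; quiescent current high ✓; audible hum ✗; hot component ✗; distorted output ✓
(D) leaky coupling capacitor — does not account for audible hum, distorted output
(E) thermal runaway in output stage — intermittent dropout ✓; no DC offset ✓; quiescent current high ✓; audible hum ✗; hot component ✓; distorted output ✓
Every candidate fails on at least one observation.

none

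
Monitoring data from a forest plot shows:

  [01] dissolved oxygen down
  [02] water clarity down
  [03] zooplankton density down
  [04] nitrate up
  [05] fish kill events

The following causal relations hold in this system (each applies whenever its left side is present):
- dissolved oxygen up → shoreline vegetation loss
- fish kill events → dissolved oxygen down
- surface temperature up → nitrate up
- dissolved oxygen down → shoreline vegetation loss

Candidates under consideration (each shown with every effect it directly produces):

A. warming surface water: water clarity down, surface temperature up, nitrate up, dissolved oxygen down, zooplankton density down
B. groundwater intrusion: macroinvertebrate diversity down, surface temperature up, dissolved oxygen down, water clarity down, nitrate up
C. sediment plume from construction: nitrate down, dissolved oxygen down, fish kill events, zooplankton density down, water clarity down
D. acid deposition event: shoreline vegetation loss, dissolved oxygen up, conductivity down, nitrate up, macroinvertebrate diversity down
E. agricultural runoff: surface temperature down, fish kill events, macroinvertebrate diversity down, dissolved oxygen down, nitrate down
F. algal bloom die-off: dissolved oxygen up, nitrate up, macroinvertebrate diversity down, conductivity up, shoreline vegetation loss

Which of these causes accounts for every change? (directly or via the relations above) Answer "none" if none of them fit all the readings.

For each candidate, compare predicted effects to what was observed:
(A) warming surface water — dissolved oxygen down yes; water clarity down yes; zooplankton density down yes; nitrate up yes; fish kill events NO
(B) groundwater intrusion — does not account for zooplankton density down, fish kill events
(C) sediment plume from construction — fails on nitrate up (predicts nitrate down, not nitrate up)
(D) acid deposition event — fails on dissolved oxygen down, water clarity down, zooplankton density down, fish kill events (predicts dissolved oxygen up, not dissolved oxygen down)
(E) agricultural runoff — fails on water clarity down, zooplankton density down, nitrate up (predicts nitrate down, not nitrate up)
(F) algal bloom die-off — dissolved oxygen down NO; water clarity down NO; zooplankton density down NO; nitrate up yes; fish kill events NO
No candidate is consistent with all observations.

none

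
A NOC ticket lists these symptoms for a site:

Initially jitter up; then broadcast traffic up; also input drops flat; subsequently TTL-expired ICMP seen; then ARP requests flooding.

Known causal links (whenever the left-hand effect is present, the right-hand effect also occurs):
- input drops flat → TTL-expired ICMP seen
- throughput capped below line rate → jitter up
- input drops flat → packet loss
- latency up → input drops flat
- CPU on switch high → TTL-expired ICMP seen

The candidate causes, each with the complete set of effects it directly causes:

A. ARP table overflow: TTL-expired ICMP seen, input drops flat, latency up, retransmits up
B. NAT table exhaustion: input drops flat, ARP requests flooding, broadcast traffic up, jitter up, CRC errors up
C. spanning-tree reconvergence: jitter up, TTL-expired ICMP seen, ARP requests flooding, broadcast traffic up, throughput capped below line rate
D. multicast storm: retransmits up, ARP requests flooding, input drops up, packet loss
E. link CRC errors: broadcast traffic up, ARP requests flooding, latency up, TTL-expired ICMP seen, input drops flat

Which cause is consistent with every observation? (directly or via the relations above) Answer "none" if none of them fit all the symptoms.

For each candidate, compare predicted effects to what was observed:
(A) ARP table overflow — jitter up miss; broadcast traffic up miss; input drops flat match; TTL-expired ICMP seen match; ARP requests flooding miss
(B) NAT table exhaustion — jitter up match; broadcast traffic up match; input drops flat match; TTL-expired ICMP seen match (through input drops flat → TTL-expired ICMP seen); ARP requests flooding match
(C) spanning-tree reconvergence — jitter up match; broadcast traffic up match; input drops flat miss; TTL-expired ICMP seen match; ARP requests flooding match
(D) multicast storm — fails on jitter up, broadcast traffic up, input drops flat, TTL-expired ICMP seen (predicts input drops up, not input drops flat)
(E) link CRC errors — does not account for jitter up
(B) is the only candidate with no mismatches.

B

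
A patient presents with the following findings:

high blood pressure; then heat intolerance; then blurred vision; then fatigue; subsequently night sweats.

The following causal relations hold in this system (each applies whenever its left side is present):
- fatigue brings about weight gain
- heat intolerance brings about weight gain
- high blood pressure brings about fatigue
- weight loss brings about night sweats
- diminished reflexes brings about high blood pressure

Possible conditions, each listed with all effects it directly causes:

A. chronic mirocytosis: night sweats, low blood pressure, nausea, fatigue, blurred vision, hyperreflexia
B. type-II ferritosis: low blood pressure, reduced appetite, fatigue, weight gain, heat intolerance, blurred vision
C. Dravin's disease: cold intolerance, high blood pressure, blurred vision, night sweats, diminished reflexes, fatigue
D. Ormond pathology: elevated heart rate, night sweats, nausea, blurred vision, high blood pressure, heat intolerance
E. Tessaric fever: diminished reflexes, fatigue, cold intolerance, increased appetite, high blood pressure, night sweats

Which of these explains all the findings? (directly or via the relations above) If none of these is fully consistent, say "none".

D

Checking each candidate against the observations:
(A) chronic mirocytosis — high blood pressure NO; heat intolerance NO; blurred vision yes; fatigue yes; night sweats yes
(B) type-II ferritosis — fails on high blood pressure, night sweats (predicts low blood pressure, not high blood pressure)
(C) Dravin's disease — high blood pressure yes; heat intolerance NO; blurred vision yes; fatigue yes; night sweats yes
(D) Ormond pathology — high blood pressure yes; heat intolerance yes; blurred vision yes; fatigue yes (by high blood pressure → fatigue); night sweats yes
(E) Tessaric fever — fails on heat intolerance, blurred vision (predicts cold intolerance, not heat intolerance)
(D) is the only candidate with no mismatches.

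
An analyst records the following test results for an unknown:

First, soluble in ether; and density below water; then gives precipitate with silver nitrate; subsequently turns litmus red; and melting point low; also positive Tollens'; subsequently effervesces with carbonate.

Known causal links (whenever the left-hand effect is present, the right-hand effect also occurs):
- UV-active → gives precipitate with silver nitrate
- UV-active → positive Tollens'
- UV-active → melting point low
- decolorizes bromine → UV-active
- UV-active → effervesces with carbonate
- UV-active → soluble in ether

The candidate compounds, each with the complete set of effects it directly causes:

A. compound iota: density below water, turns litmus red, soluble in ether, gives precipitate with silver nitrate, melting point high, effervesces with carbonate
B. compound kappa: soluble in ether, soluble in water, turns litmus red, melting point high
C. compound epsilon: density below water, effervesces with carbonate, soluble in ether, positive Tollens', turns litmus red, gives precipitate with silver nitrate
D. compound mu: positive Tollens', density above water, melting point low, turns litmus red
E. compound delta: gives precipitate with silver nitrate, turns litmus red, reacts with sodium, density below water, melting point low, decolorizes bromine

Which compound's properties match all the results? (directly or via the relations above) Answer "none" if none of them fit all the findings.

E

Testing each hypothesis:
(A) compound iota — fails on melting point low, positive Tollens' (predicts melting point high, not melting point low)
(B) compound kappa — soluble in ether +; density below water -; gives precipitate with silver nitrate -; turns litmus red +; melting point low -; positive Tollens' -; effervesces with carbonate -
(C) compound epsilon — soluble in ether +; density below water +; gives precipitate with silver nitrate +; turns litmus red +; melting point low -; positive Tollens' +; effervesces with carbonate +
(D) compound mu — soluble in ether -; density below water -; gives precipitate with silver nitrate -; turns litmus red +; melting point low +; positive Tollens' +; effervesces with carbonate -
(E) compound delta — accounts for every observation (soluble in ether through decolorizes bromine → UV-active → soluble in ether)
(E) alone accounts for all the evidence.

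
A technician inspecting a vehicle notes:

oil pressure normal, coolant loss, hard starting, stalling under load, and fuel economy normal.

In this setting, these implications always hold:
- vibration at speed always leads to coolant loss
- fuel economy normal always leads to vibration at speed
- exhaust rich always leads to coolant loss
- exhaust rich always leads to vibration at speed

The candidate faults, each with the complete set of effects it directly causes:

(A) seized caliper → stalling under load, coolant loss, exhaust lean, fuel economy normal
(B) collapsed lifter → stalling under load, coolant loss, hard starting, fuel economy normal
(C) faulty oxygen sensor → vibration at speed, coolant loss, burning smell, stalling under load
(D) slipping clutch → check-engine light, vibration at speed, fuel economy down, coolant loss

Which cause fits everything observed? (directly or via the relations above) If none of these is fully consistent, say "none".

Checking each candidate against the observations:
(A) seized caliper — does not account for oil pressure normal, hard starting
(B) collapsed lifter — does not account for oil pressure normal
(C) faulty oxygen sensor — oil pressure normal ✗; coolant loss ✓; hard starting ✗; stalling under load ✓; fuel economy normal ✗
(D) slipping clutch — fails on oil pressure normal, hard starting, stalling under load, fuel economy normal (predicts fuel economy down, not fuel economy normal)
None of the listed candidates fits everything.

none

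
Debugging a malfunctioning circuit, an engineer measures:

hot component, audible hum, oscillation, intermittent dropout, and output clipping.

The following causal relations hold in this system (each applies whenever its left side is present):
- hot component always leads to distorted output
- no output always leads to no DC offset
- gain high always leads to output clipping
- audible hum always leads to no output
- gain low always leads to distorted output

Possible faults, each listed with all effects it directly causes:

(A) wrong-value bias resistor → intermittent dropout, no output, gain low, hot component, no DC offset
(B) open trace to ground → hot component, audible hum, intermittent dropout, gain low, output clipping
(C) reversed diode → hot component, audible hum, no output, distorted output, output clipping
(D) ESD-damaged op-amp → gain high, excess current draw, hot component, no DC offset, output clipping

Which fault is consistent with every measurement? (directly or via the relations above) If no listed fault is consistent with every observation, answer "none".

For each candidate, compare predicted effects to what was observed:
(A) wrong-value bias resistor — hot component +; audible hum -; oscillation -; intermittent dropout +; output clipping -
(B) open trace to ground — does not account for oscillation
(C) reversed diode — hot component +; audible hum +; oscillation -; intermittent dropout -; output clipping +
(D) ESD-damaged op-amp — hot component +; audible hum -; oscillation -; intermittent dropout -; output clipping +
No candidate is consistent with all observations.

none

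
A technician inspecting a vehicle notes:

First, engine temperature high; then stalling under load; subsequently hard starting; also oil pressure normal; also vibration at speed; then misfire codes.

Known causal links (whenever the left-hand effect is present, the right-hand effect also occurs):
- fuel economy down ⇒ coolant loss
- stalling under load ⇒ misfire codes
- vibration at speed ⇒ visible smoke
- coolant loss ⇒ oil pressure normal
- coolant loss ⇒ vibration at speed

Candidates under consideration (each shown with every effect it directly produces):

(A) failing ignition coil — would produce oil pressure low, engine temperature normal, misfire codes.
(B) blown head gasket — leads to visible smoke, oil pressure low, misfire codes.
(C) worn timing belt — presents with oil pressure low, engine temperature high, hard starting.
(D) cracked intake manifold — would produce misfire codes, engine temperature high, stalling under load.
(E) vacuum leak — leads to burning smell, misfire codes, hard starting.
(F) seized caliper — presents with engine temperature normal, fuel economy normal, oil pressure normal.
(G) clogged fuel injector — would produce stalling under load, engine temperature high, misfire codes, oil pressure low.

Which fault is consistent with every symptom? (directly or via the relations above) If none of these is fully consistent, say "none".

Per-candidate check:
(A) failing ignition coil — engine temperature high NO; stalling under load NO; hard starting NO; oil pressure normal NO; vibration at speed NO; misfire codes yes
(B) blown head gasket — engine temperature high NO; stalling under load NO; hard starting NO; oil pressure normal NO; vibration at speed NO; misfire codes yes
(C) worn timing belt — fails on stalling under load, oil pressure normal, vibration at speed, misfire codes (predicts oil pressure low, not oil pressure normal)
(D) cracked intake manifold — engine temperature high yes; stalling under load yes; hard starting NO; oil pressure normal NO; vibration at speed NO; misfire codes yes
(E) vacuum leak — does not account for engine temperature high, stalling under load, oil pressure normal, vibration at speed
(F) seized caliper — fails on engine temperature high, stalling under load, hard starting, vibration at speed, misfire codes (predicts engine temperature normal, not engine temperature high)
(G) clogged fuel injector — fails on hard starting, oil pressure normal, vibration at speed (predicts oil pressure low, not oil pressure normal)
Every candidate fails on at least one observation.

none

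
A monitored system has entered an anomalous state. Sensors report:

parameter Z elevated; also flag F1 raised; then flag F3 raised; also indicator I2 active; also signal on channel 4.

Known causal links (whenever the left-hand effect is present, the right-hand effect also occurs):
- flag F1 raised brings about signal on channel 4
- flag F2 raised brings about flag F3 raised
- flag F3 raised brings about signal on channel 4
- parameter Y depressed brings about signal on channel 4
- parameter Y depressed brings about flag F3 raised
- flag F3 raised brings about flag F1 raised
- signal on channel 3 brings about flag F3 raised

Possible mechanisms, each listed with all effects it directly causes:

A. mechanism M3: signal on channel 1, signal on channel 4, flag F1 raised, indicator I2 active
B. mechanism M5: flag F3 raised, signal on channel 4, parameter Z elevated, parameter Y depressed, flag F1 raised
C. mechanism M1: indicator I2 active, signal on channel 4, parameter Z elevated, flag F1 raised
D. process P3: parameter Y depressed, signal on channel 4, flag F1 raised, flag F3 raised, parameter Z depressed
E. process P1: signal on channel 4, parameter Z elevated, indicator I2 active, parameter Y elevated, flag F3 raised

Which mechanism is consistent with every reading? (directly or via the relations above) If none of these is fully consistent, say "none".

For each candidate, compare predicted effects to what was observed:
(A) mechanism M3 — does not account for parameter Z elevated, flag F3 raised
(B) mechanism M5 — does not account for indicator I2 active
(C) mechanism M1 — does not account for flag F3 raised
(D) process P3 — parameter Z elevated ✗; flag F1 raised ✓; flag F3 raised ✓; indicator I2 active ✗; signal on channel 4 ✓
(E) process P1 — parameter Z elevated ✓; flag F1 raised ✓ (by flag F3 raised → flag F1 raised); flag F3 raised ✓; indicator I2 active ✓; signal on channel 4 ✓
(E) is the only candidate with no mismatches.

E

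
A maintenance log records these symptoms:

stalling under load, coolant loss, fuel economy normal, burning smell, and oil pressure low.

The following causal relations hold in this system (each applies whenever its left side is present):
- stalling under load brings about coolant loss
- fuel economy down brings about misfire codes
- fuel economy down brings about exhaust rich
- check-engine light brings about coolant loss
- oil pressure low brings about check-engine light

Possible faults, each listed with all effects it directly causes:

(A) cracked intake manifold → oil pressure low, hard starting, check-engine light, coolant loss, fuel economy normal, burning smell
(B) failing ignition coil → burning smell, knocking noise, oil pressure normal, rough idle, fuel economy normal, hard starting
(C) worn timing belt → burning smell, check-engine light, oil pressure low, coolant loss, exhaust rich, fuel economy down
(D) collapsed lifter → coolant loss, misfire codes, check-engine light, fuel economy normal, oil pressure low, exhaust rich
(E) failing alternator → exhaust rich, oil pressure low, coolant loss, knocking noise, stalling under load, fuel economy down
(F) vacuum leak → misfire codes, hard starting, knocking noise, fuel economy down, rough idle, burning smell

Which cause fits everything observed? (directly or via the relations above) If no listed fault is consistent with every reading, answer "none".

Testing each hypothesis:
(A) cracked intake manifold — does not account for stalling under load
(B) failing ignition coil — fails on stalling under load, coolant loss, oil pressure low (predicts oil pressure normal, not oil pressure low)
(C) worn timing belt — fails on stalling under load, fuel economy normal (predicts fuel economy down, not fuel economy normal)
(D) collapsed lifter — stalling under load -; coolant loss +; fuel economy normal +; burning smell -; oil pressure low +
(E) failing alternator — stalling under load +; coolant loss +; fuel economy normal -; burning smell -; oil pressure low +
(F) vacuum leak — fails on stalling under load, coolant loss, fuel economy normal, oil pressure low (predicts fuel economy down, not fuel economy normal)
No candidate is consistent with all observations.

none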